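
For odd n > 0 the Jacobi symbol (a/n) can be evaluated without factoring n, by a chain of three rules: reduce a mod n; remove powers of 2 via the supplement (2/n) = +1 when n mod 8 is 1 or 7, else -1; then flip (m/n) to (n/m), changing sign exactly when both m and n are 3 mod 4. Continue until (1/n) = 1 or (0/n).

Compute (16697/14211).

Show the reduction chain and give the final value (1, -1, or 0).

1

(16697/14211): 16697 mod 14211 = 2486, so (16697/14211) = (2486/14211)
factor out 2^1: 2486 = 2^1·1243; with 14211 mod 8 = 3, (2/14211) = -1; sign now -1; continue with (1243/14211)
flip (1243/14211) -> (14211/1243): both odd, 1243 mod 4 = 3, 14211 mod 4 = 3, so the flip contributes -1; sign now +1
(14211/1243): 14211 mod 1243 = 538, so (14211/1243) = (538/1243)
factor out 2^1: 538 = 2^1·269; with 1243 mod 8 = 3, (2/1243) = -1; sign now -1; continue with (269/1243)
flip (269/1243) -> (1243/269): both odd, 269 mod 4 = 1, 1243 mod 4 = 3, so the flip contributes +1; sign now -1
(1243/269): 1243 mod 269 = 167, so (1243/269) = (167/269)
flip (167/269) -> (269/167): both odd, 167 mod 4 = 3, 269 mod 4 = 1, so the flip contributes +1; sign now -1
(269/167): 269 mod 167 = 102, so (269/167) = (102/167)
factor out 2^1: 102 = 2^1·51; with 167 mod 8 = 7, (2/167) = +1; sign now -1; continue with (51/167)
flip (51/167) -> (167/51): both odd, 51 mod 4 = 3, 167 mod 4 = 3, so the flip contributes -1; sign now +1
(167/51): 167 mod 51 = 14, so (167/51) = (14/51)
factor out 2^1: 14 = 2^1·7; with 51 mod 8 = 3, (2/51) = -1; sign now -1; continue with (7/51)
flip (7/51) -> (51/7): both odd, 7 mod 4 = 3, 51 mod 4 = 3, so the flip contributes -1; sign now +1
(51/7): 51 mod 7 = 2, so (51/7) = (2/7)
factor out 2^1: 2 = 2^1·1; with 7 mod 8 = 7, (2/7) = +1; sign now +1; continue with (1/7)
reached (1/7) = 1, so the symbol is +1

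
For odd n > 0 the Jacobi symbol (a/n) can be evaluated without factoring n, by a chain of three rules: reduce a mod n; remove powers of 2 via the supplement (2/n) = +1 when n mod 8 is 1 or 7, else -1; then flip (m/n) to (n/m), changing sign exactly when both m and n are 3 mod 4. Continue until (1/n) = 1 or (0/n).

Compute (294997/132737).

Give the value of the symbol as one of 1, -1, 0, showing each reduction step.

(294997/132737) = (29523/132737)   [reduce mod 132737]
reciprocity: (29523/132737) = +1·(132737/29523) since 29523 mod 4 = 3, 132737 mod 4 = 1; sign now +1
(132737/29523) = (14645/29523)   [reduce mod 29523]
reciprocity: (14645/29523) = +1·(29523/14645) since 14645 mod 4 = 1, 29523 mod 4 = 3; sign now +1
(29523/14645) = (233/14645)   [reduce mod 14645]
reciprocity: (233/14645) = +1·(14645/233) since 233 mod 4 = 1, 14645 mod 4 = 1; sign now +1
(14645/233) = (199/233)   [reduce mod 233]
reciprocity: (199/233) = +1·(233/199) since 199 mod 4 = 3, 233 mod 4 = 1; sign now +1
(233/199) = (34/199)   [reduce mod 199]
34 = 2^1·17; (2/199) = +1 since 199 mod 8 = 7, so (34/199) = (+1)^1·(17/199); sign now +1
reciprocity: (17/199) = +1·(199/17) since 17 mod 4 = 1, 199 mod 4 = 3; sign now +1
(199/17) = (12/17)   [reduce mod 17]
12 = 2^2·3; (2/17) = +1 since 17 mod 8 = 1, so (12/17) = (+1)^2·(3/17); sign now +1
reciprocity: (3/17) = +1·(17/3) since 3 mod 4 = 3, 17 mod 4 = 1; sign now +1
(17/3) = (2/3)   [reduce mod 3]
2 = 2^1·1; (2/3) = -1 since 3 mod 8 = 3, so (2/3) = (-1)^1·(1/3); sign now -1
(1/3) = 1; final value = sign = -1

-1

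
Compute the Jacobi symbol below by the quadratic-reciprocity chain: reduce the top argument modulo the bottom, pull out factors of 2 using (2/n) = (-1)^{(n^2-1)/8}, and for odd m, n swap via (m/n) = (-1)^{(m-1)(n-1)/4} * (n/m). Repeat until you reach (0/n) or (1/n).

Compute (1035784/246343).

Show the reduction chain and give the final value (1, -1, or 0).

(1035784/246343) = (50412/246343)   [reduce mod 246343]
50412 = 2^2·12603; (2/246343) = +1 since 246343 mod 8 = 7, so (50412/246343) = (+1)^2·(12603/246343); sign now +1
reciprocity: (12603/246343) = -1·(246343/12603) since 12603 mod 4 = 3, 246343 mod 4 = 3; sign now -1
(246343/12603) = (6886/12603)   [reduce mod 12603]
6886 = 2^1·3443; (2/12603) = -1 since 12603 mod 8 = 3, so (6886/12603) = (-1)^1·(3443/12603); sign now +1
reciprocity: (3443/12603) = -1·(12603/3443) since 3443 mod 4 = 3, 12603 mod 4 = 3; sign now -1
(12603/3443) = (2274/3443)   [reduce mod 3443]
2274 = 2^1·1137; (2/3443) = -1 since 3443 mod 8 = 3, so (2274/3443) = (-1)^1·(1137/3443); sign now +1
reciprocity: (1137/3443) = +1·(3443/1137) since 1137 mod 4 = 1, 3443 mod 4 = 3; sign now +1
(3443/1137) = (32/1137)   [reduce mod 1137]
32 = 2^5·1; (2/1137) = +1 since 1137 mod 8 = 1, so (32/1137) = (+1)^5·(1/1137); sign now +1
(1/1137) = 1; final value = sign = +1

1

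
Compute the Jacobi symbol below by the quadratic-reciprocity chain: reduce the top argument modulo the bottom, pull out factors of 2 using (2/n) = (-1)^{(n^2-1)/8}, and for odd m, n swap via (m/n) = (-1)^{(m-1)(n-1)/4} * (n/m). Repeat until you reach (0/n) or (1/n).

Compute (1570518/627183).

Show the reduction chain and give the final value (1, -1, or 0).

0

(1570518/627183): 1570518 mod 627183 = 316152, so (1570518/627183) = (316152/627183)
factor out 2^3: 316152 = 2^3·39519; with 627183 mod 8 = 7, (2/627183) = +1; sign now +1; continue with (39519/627183)
flip (39519/627183) -> (627183/39519): both odd, 39519 mod 4 = 3, 627183 mod 4 = 3, so the flip contributes -1; sign now -1
(627183/39519): 627183 mod 39519 = 34398, so (627183/39519) = (34398/39519)
factor out 2^1: 34398 = 2^1·17199; with 39519 mod 8 = 7, (2/39519) = +1; sign now -1; continue with (17199/39519)
flip (17199/39519) -> (39519/17199): both odd, 17199 mod 4 = 3, 39519 mod 4 = 3, so the flip contributes -1; sign now +1
(39519/17199): 39519 mod 17199 = 5121, so (39519/17199) = (5121/17199)
flip (5121/17199) -> (17199/5121): both odd, 5121 mod 4 = 1, 17199 mod 4 = 3, so the flip contributes +1; sign now +1
(17199/5121): 17199 mod 5121 = 1836, so (17199/5121) = (1836/5121)
factor out 2^2: 1836 = 2^2·459; with 5121 mod 8 = 1, (2/5121) = +1; sign now +1; continue with (459/5121)
flip (459/5121) -> (5121/459): both odd, 459 mod 4 = 3, 5121 mod 4 = 1, so the flip contributes +1; sign now +1
(5121/459): 5121 mod 459 = 72, so (5121/459) = (72/459)
factor out 2^3: 72 = 2^3·9; with 459 mod 8 = 3, (2/459) = -1; sign now -1; continue with (9/459)
flip (9/459) -> (459/9): both odd, 9 mod 4 = 1, 459 mod 4 = 3, so the flip contributes +1; sign now -1
(459/9): 459 mod 9 = 0, so (459/9) = (0/9)
reached (0/9); gcd(a, n) > 1, so (0/9) = 0 and the symbol is 0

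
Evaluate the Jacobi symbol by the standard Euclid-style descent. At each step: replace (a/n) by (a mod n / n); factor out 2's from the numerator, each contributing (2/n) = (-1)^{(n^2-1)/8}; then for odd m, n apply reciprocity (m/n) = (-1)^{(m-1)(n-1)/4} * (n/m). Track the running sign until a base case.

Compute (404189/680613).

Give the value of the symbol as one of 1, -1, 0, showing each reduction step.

flip (404189/680613) -> (680613/404189): both odd, 404189 mod 4 = 1, 680613 mod 4 = 1, so the flip contributes +1; sign now +1
(680613/404189): 680613 mod 404189 = 276424, so (680613/404189) = (276424/404189)
factor out 2^3: 276424 = 2^3·34553; with 404189 mod 8 = 5, (2/404189) = -1; sign now -1; continue with (34553/404189)
flip (34553/404189) -> (404189/34553): both odd, 34553 mod 4 = 1, 404189 mod 4 = 1, so the flip contributes +1; sign now -1
(404189/34553): 404189 mod 34553 = 24106, so (404189/34553) = (24106/34553)
factor out 2^1: 24106 = 2^1·12053; with 34553 mod 8 = 1, (2/34553) = +1; sign now -1; continue with (12053/34553)
flip (12053/34553) -> (34553/12053): both odd, 12053 mod 4 = 1, 34553 mod 4 = 1, so the flip contributes +1; sign now -1
(34553/12053): 34553 mod 12053 = 10447, so (34553/12053) = (10447/12053)
flip (10447/12053) -> (12053/10447): both odd, 10447 mod 4 = 3, 12053 mod 4 = 1, so the flip contributes +1; sign now -1
(12053/10447): 12053 mod 10447 = 1606, so (12053/10447) = (1606/10447)
factor out 2^1: 1606 = 2^1·803; with 10447 mod 8 = 7, (2/10447) = +1; sign now -1; continue with (803/10447)
flip (803/10447) -> (10447/803): both odd, 803 mod 4 = 3, 10447 mod 4 = 3, so the flip contributes -1; sign now +1
(10447/803): 10447 mod 803 = 8, so (10447/803) = (8/803)
factor out 2^3: 8 = 2^3·1; with 803 mod 8 = 3, (2/803) = -1; sign now -1; continue with (1/803)
reached (1/803) = 1, so the symbol is -1

-1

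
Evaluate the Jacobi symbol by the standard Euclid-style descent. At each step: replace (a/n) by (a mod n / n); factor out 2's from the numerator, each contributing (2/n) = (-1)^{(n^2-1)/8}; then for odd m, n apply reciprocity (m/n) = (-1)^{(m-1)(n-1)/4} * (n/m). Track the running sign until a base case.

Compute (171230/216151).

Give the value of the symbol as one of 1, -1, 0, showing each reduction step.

factor out 2^1: 171230 = 2^1·85615; with 216151 mod 8 = 7, (2/216151) = +1; sign now +1; continue with (85615/216151)
flip (85615/216151) -> (216151/85615): both odd, 85615 mod 4 = 3, 216151 mod 4 = 3, so the flip contributes -1; sign now -1
(216151/85615): 216151 mod 85615 = 44921, so (216151/85615) = (44921/85615)
flip (44921/85615) -> (85615/44921): both odd, 44921 mod 4 = 1, 85615 mod 4 = 3, so the flip contributes +1; sign now -1
(85615/44921): 85615 mod 44921 = 40694, so (85615/44921) = (40694/44921)
factor out 2^1: 40694 = 2^1·20347; with 44921 mod 8 = 1, (2/44921) = +1; sign now -1; continue with (20347/44921)
flip (20347/44921) -> (44921/20347): both odd, 20347 mod 4 = 3, 44921 mod 4 = 1, so the flip contributes +1; sign now -1
(44921/20347): 44921 mod 20347 = 4227, so (44921/20347) = (4227/20347)
flip (4227/20347) -> (20347/4227): both odd, 4227 mod 4 = 3, 20347 mod 4 = 3, so the flip contributes -1; sign now +1
(20347/4227): 20347 mod 4227 = 3439, so (20347/4227) = (3439/4227)
flip (3439/4227) -> (4227/3439): both odd, 3439 mod 4 = 3, 4227 mod 4 = 3, so the flip contributes -1; sign now -1
(4227/3439): 4227 mod 3439 = 788, so (4227/3439) = (788/3439)
factor out 2^2: 788 = 2^2·197; with 3439 mod 8 = 7, (2/3439) = +1; sign now -1; continue with (197/3439)
flip (197/3439) -> (3439/197): both odd, 197 mod 4 = 1, 3439 mod 4 = 3, so the flip contributes +1; sign now -1
(3439/197): 3439 mod 197 = 90, so (3439/197) = (90/197)
factor out 2^1: 90 = 2^1·45; with 197 mod 8 = 5, (2/197) = -1; sign now +1; continue with (45/197)
flip (45/197) -> (197/45): both odd, 45 mod 4 = 1, 197 mod 4 = 1, so the flip contributes +1; sign now +1
(197/45): 197 mod 45 = 17, so (197/45) = (17/45)
flip (17/45) -> (45/17): both odd, 17 mod 4 = 1, 45 mod 4 = 1, so the flip contributes +1; sign now +1
(45/17): 45 mod 17 = 11, so (45/17) = (11/17)
flip (11/17) -> (17/11): both odd, 11 mod 4 = 3, 17 mod 4 = 1, so the flip contributes +1; sign now +1
(17/11): 17 mod 11 = 6, so (17/11) = (6/11)
factor out 2^1: 6 = 2^1·3; with 11 mod 8 = 3, (2/11) = -1; sign now -1; continue with (3/11)
flip (3/11) -> (11/3): both odd, 3 mod 4 = 3, 11 mod 4 = 3, so the flip contributes -1; sign now +1
(11/3): 11 mod 3 = 2, so (11/3) = (2/3)
factor out 2^1: 2 = 2^1·1; with 3 mod 8 = 3, (2/3) = -1; sign now -1; continue with (1/3)
reached (1/3) = 1, so the symbol is -1

-1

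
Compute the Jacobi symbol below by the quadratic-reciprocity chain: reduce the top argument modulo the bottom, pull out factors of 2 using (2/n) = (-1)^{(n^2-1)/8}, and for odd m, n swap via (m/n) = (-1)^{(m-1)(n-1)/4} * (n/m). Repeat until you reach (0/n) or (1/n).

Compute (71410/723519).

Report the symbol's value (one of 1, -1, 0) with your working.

-1

factor out 2^1: 71410 = 2^1·35705; with 723519 mod 8 = 7, (2/723519) = +1; sign now +1; continue with (35705/723519)
flip (35705/723519) -> (723519/35705): both odd, 35705 mod 4 = 1, 723519 mod 4 = 3, so the flip contributes +1; sign now +1
(723519/35705): 723519 mod 35705 = 9419, so (723519/35705) = (9419/35705)
flip (9419/35705) -> (35705/9419): both odd, 9419 mod 4 = 3, 35705 mod 4 = 1, so the flip contributes +1; sign now +1
(35705/9419): 35705 mod 9419 = 7448, so (35705/9419) = (7448/9419)
factor out 2^3: 7448 = 2^3·931; with 9419 mod 8 = 3, (2/9419) = -1; sign now -1; continue with (931/9419)
flip (931/9419) -> (9419/931): both odd, 931 mod 4 = 3, 9419 mod 4 = 3, so the flip contributes -1; sign now +1
(9419/931): 9419 mod 931 = 109, so (9419/931) = (109/931)
flip (109/931) -> (931/109): both odd, 109 mod 4 = 1, 931 mod 4 = 3, so the flip contributes +1; sign now +1
(931/109): 931 mod 109 = 59, so (931/109) = (59/109)
flip (59/109) -> (109/59): both odd, 59 mod 4 = 3, 109 mod 4 = 1, so the flip contributes +1; sign now +1
(109/59): 109 mod 59 = 50, so (109/59) = (50/59)
factor out 2^1: 50 = 2^1·25; with 59 mod 8 = 3, (2/59) = -1; sign now -1; continue with (25/59)
flip (25/59) -> (59/25): both odd, 25 mod 4 = 1, 59 mod 4 = 3, so the flip contributes +1; sign now -1
(59/25): 59 mod 25 = 9, so (59/25) = (9/25)
flip (9/25) -> (25/9): both odd, 9 mod 4 = 1, 25 mod 4 = 1, so the flip contributes +1; sign now -1
(25/9): 25 mod 9 = 7, so (25/9) = (7/9)
flip (7/9) -> (9/7): both odd, 7 mod 4 = 3, 9 mod 4 = 1, so the flip contributes +1; sign now -1
(9/7): 9 mod 7 = 2, so (9/7) = (2/7)
factor out 2^1: 2 = 2^1·1; with 7 mod 8 = 7, (2/7) = +1; sign now -1; continue with (1/7)
reached (1/7) = 1, so the symbol is -1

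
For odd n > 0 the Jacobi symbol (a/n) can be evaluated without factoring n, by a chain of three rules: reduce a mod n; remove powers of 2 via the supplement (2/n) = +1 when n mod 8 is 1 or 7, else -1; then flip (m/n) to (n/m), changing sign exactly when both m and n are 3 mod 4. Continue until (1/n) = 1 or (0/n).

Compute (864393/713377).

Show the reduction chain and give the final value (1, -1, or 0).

-1

(864393/713377): 864393 mod 713377 = 151016, so (864393/713377) = (151016/713377)
factor out 2^3: 151016 = 2^3·18877; with 713377 mod 8 = 1, (2/713377) = +1; sign now +1; continue with (18877/713377)
flip (18877/713377) -> (713377/18877): both odd, 18877 mod 4 = 1, 713377 mod 4 = 1, so the flip contributes +1; sign now +1
(713377/18877): 713377 mod 18877 = 14928, so (713377/18877) = (14928/18877)
factor out 2^4: 14928 = 2^4·933; with 18877 mod 8 = 5, (2/18877) = -1; sign now +1; continue with (933/18877)
flip (933/18877) -> (18877/933): both odd, 933 mod 4 = 1, 18877 mod 4 = 1, so the flip contributes +1; sign now +1
(18877/933): 18877 mod 933 = 217, so (18877/933) = (217/933)
flip (217/933) -> (933/217): both odd, 217 mod 4 = 1, 933 mod 4 = 1, so the flip contributes +1; sign now +1
(933/217): 933 mod 217 = 65, so (933/217) = (65/217)
flip (65/217) -> (217/65): both odd, 65 mod 4 = 1, 217 mod 4 = 1, so the flip contributes +1; sign now +1
(217/65): 217 mod 65 = 22, so (217/65) = (22/65)
factor out 2^1: 22 = 2^1·11; with 65 mod 8 = 1, (2/65) = +1; sign now +1; continue with (11/65)
flip (11/65) -> (65/11): both odd, 11 mod 4 = 3, 65 mod 4 = 1, so the flip contributes +1; sign now +1
(65/11): 65 mod 11 = 10, so (65/11) = (10/11)
factor out 2^1: 10 = 2^1·5; with 11 mod 8 = 3, (2/11) = -1; sign now -1; continue with (5/11)
flip (5/11) -> (11/5): both odd, 5 mod 4 = 1, 11 mod 4 = 3, so the flip contributes +1; sign now -1
(11/5): 11 mod 5 = 1, so (11/5) = (1/5)
reached (1/5) = 1, so the symbol is -1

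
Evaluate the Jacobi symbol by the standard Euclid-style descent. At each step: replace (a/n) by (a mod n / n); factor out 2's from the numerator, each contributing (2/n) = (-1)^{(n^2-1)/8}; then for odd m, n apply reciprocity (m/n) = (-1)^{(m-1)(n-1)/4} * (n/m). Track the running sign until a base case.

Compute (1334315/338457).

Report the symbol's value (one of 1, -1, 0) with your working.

1

(1334315/338457): 1334315 mod 338457 = 318944, so (1334315/338457) = (318944/338457)
factor out 2^5: 318944 = 2^5·9967; with 338457 mod 8 = 1, (2/338457) = +1; sign now +1; continue with (9967/338457)
flip (9967/338457) -> (338457/9967): both odd, 9967 mod 4 = 3, 338457 mod 4 = 1, so the flip contributes +1; sign now +1
(338457/9967): 338457 mod 9967 = 9546, so (338457/9967) = (9546/9967)
factor out 2^1: 9546 = 2^1·4773; with 9967 mod 8 = 7, (2/9967) = +1; sign now +1; continue with (4773/9967)
flip (4773/9967) -> (9967/4773): both odd, 4773 mod 4 = 1, 9967 mod 4 = 3, so the flip contributes +1; sign now +1
(9967/4773): 9967 mod 4773 = 421, so (9967/4773) = (421/4773)
flip (421/4773) -> (4773/421): both odd, 421 mod 4 = 1, 4773 mod 4 = 1, so the flip contributes +1; sign now +1
(4773/421): 4773 mod 421 = 142, so (4773/421) = (142/421)
factor out 2^1: 142 = 2^1·71; with 421 mod 8 = 5, (2/421) = -1; sign now -1; continue with (71/421)
flip (71/421) -> (421/71): both odd, 71 mod 4 = 3, 421 mod 4 = 1, so the flip contributes +1; sign now -1
(421/71): 421 mod 71 = 66, so (421/71) = (66/71)
factor out 2^1: 66 = 2^1·33; with 71 mod 8 = 7, (2/71) = +1; sign now -1; continue with (33/71)
flip (33/71) -> (71/33): both odd, 33 mod 4 = 1, 71 mod 4 = 3, so the flip contributes +1; sign now -1
(71/33): 71 mod 33 = 5, so (71/33) = (5/33)
flip (5/33) -> (33/5): both odd, 5 mod 4 = 1, 33 mod 4 = 1, so the flip contributes +1; sign now -1
(33/5): 33 mod 5 = 3, so (33/5) = (3/5)
flip (3/5) -> (5/3): both odd, 3 mod 4 = 3, 5 mod 4 = 1, so the flip contributes +1; sign now -1
(5/3): 5 mod 3 = 2, so (5/3) = (2/3)
factor out 2^1: 2 = 2^1·1; with 3 mod 8 = 3, (2/3) = -1; sign now +1; continue with (1/3)
reached (1/3) = 1, so the symbol is +1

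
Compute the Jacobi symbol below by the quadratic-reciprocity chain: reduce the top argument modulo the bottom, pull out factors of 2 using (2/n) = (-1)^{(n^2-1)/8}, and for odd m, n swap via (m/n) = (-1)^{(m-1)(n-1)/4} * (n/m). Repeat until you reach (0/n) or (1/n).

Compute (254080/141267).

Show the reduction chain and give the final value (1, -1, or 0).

1

(254080/141267): 254080 mod 141267 = 112813, so (254080/141267) = (112813/141267)
flip (112813/141267) -> (141267/112813): both odd, 112813 mod 4 = 1, 141267 mod 4 = 3, so the flip contributes +1; sign now +1
(141267/112813): 141267 mod 112813 = 28454, so (141267/112813) = (28454/112813)
factor out 2^1: 28454 = 2^1·14227; with 112813 mod 8 = 5, (2/112813) = -1; sign now -1; continue with (14227/112813)
flip (14227/112813) -> (112813/14227): both odd, 14227 mod 4 = 3, 112813 mod 4 = 1, so the flip contributes +1; sign now -1
(112813/14227): 112813 mod 14227 = 13224, so (112813/14227) = (13224/14227)
factor out 2^3: 13224 = 2^3·1653; with 14227 mod 8 = 3, (2/14227) = -1; sign now +1; continue with (1653/14227)
flip (1653/14227) -> (14227/1653): both odd, 1653 mod 4 = 1, 14227 mod 4 = 3, so the flip contributes +1; sign now +1
(14227/1653): 14227 mod 1653 = 1003, so (14227/1653) = (1003/1653)
flip (1003/1653) -> (1653/1003): both odd, 1003 mod 4 = 3, 1653 mod 4 = 1, so the flip contributes +1; sign now +1
(1653/1003): 1653 mod 1003 = 650, so (1653/1003) = (650/1003)
factor out 2^1: 650 = 2^1·325; with 1003 mod 8 = 3, (2/1003) = -1; sign now -1; continue with (325/1003)
flip (325/1003) -> (1003/325): both odd, 325 mod 4 = 1, 1003 mod 4 = 3, so the flip contributes +1; sign now -1
(1003/325): 1003 mod 325 = 28, so (1003/325) = (28/325)
factor out 2^2: 28 = 2^2·7; with 325 mod 8 = 5, (2/325) = -1; sign now -1; continue with (7/325)
flip (7/325) -> (325/7): both odd, 7 mod 4 = 3, 325 mod 4 = 1, so the flip contributes +1; sign now -1
(325/7): 325 mod 7 = 3, so (325/7) = (3/7)
flip (3/7) -> (7/3): both odd, 3 mod 4 = 3, 7 mod 4 = 3, so the flip contributes -1; sign now +1
(7/3): 7 mod 3 = 1, so (7/3) = (1/3)
reached (1/3) = 1, so the symbol is +1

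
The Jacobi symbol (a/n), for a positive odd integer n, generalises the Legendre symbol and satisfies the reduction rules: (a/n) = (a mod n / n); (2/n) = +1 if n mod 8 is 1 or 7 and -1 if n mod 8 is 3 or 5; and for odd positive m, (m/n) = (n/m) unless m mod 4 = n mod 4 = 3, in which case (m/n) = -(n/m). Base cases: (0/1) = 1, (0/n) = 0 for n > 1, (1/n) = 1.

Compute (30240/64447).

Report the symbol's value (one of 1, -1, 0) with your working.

factor out 2^5: 30240 = 2^5·945; with 64447 mod 8 = 7, (2/64447) = +1; sign now +1; continue with (945/64447)
flip (945/64447) -> (64447/945): both odd, 945 mod 4 = 1, 64447 mod 4 = 3, so the flip contributes +1; sign now +1
(64447/945): 64447 mod 945 = 187, so (64447/945) = (187/945)
flip (187/945) -> (945/187): both odd, 187 mod 4 = 3, 945 mod 4 = 1, so the flip contributes +1; sign now +1
(945/187): 945 mod 187 = 10, so (945/187) = (10/187)
factor out 2^1: 10 = 2^1·5; with 187 mod 8 = 3, (2/187) = -1; sign now -1; continue with (5/187)
flip (5/187) -> (187/5): both odd, 5 mod 4 = 1, 187 mod 4 = 3, so the flip contributes +1; sign now -1
(187/5): 187 mod 5 = 2, so (187/5) = (2/5)
factor out 2^1: 2 = 2^1·1; with 5 mod 8 = 5, (2/5) = -1; sign now +1; continue with (1/5)
reached (1/5) = 1, so the symbol is +1

1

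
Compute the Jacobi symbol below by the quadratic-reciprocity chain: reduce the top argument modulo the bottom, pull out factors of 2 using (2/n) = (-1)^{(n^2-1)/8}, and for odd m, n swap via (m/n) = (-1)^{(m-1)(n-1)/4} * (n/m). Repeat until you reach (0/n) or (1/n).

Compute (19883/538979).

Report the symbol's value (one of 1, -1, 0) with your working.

flip (19883/538979) -> (538979/19883): both odd, 19883 mod 4 = 3, 538979 mod 4 = 3, so the flip contributes -1; sign now -1
(538979/19883): 538979 mod 19883 = 2138, so (538979/19883) = (2138/19883)
factor out 2^1: 2138 = 2^1·1069; with 19883 mod 8 = 3, (2/19883) = -1; sign now +1; continue with (1069/19883)
flip (1069/19883) -> (19883/1069): both odd, 1069 mod 4 = 1, 19883 mod 4 = 3, so the flip contributes +1; sign now +1
(19883/1069): 19883 mod 1069 = 641, so (19883/1069) = (641/1069)
flip (641/1069) -> (1069/641): both odd, 641 mod 4 = 1, 1069 mod 4 = 1, so the flip contributes +1; sign now +1
(1069/641): 1069 mod 641 = 428, so (1069/641) = (428/641)
factor out 2^2: 428 = 2^2·107; with 641 mod 8 = 1, (2/641) = +1; sign now +1; continue with (107/641)
flip (107/641) -> (641/107): both odd, 107 mod 4 = 3, 641 mod 4 = 1, so the flip contributes +1; sign now +1
(641/107): 641 mod 107 = 106, so (641/107) = (106/107)
factor out 2^1: 106 = 2^1·53; with 107 mod 8 = 3, (2/107) = -1; sign now -1; continue with (53/107)
flip (53/107) -> (107/53): both odd, 53 mod 4 = 1, 107 mod 4 = 3, so the flip contributes +1; sign now -1
(107/53): 107 mod 53 = 1, so (107/53) = (1/53)
reached (1/53) = 1, so the symbol is -1

-1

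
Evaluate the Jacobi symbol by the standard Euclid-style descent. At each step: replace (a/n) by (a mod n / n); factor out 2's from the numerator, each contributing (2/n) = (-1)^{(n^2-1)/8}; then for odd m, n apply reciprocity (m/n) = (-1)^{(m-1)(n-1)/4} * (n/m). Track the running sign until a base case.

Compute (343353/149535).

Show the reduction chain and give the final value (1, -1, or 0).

(343353/149535): 343353 mod 149535 = 44283, so (343353/149535) = (44283/149535)
flip (44283/149535) -> (149535/44283): both odd, 44283 mod 4 = 3, 149535 mod 4 = 3, so the flip contributes -1; sign now -1
(149535/44283): 149535 mod 44283 = 16686, so (149535/44283) = (16686/44283)
factor out 2^1: 16686 = 2^1·8343; with 44283 mod 8 = 3, (2/44283) = -1; sign now +1; continue with (8343/44283)
flip (8343/44283) -> (44283/8343): both odd, 8343 mod 4 = 3, 44283 mod 4 = 3, so the flip contributes -1; sign now -1
(44283/8343): 44283 mod 8343 = 2568, so (44283/8343) = (2568/8343)
factor out 2^3: 2568 = 2^3·321; with 8343 mod 8 = 7, (2/8343) = +1; sign now -1; continue with (321/8343)
flip (321/8343) -> (8343/321): both odd, 321 mod 4 = 1, 8343 mod 4 = 3, so the flip contributes +1; sign now -1
(8343/321): 8343 mod 321 = 318, so (8343/321) = (318/321)
factor out 2^1: 318 = 2^1·159; with 321 mod 8 = 1, (2/321) = +1; sign now -1; continue with (159/321)
flip (159/321) -> (321/159): both odd, 159 mod 4 = 3, 321 mod 4 = 1, so the flip contributes +1; sign now -1
(321/159): 321 mod 159 = 3, so (321/159) = (3/159)
flip (3/159) -> (159/3): both odd, 3 mod 4 = 3, 159 mod 4 = 3, so the flip contributes -1; sign now +1
(159/3): 159 mod 3 = 0, so (159/3) = (0/3)
reached (0/3); gcd(a, n) > 1, so (0/3) = 0 and the symbol is 0

0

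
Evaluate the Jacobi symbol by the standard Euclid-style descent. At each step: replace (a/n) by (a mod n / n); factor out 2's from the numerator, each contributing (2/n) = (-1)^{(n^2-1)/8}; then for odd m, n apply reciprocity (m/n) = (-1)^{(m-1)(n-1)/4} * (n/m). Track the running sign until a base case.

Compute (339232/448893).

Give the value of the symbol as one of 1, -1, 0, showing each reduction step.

factor out 2^5: 339232 = 2^5·10601; with 448893 mod 8 = 5, (2/448893) = -1; sign now -1; continue with (10601/448893)
flip (10601/448893) -> (448893/10601): both odd, 10601 mod 4 = 1, 448893 mod 4 = 1, so the flip contributes +1; sign now -1
(448893/10601): 448893 mod 10601 = 3651, so (448893/10601) = (3651/10601)
flip (3651/10601) -> (10601/3651): both odd, 3651 mod 4 = 3, 10601 mod 4 = 1, so the flip contributes +1; sign now -1
(10601/3651): 10601 mod 3651 = 3299, so (10601/3651) = (3299/3651)
flip (3299/3651) -> (3651/3299): both odd, 3299 mod 4 = 3, 3651 mod 4 = 3, so the flip contributes -1; sign now +1
(3651/3299): 3651 mod 3299 = 352, so (3651/3299) = (352/3299)
factor out 2^5: 352 = 2^5·11; with 3299 mod 8 = 3, (2/3299) = -1; sign now -1; continue with (11/3299)
flip (11/3299) -> (3299/11): both odd, 11 mod 4 = 3, 3299 mod 4 = 3, so the flip contributes -1; sign now +1
(3299/11): 3299 mod 11 = 10, so (3299/11) = (10/11)
factor out 2^1: 10 = 2^1·5; with 11 mod 8 = 3, (2/11) = -1; sign now -1; continue with (5/11)
flip (5/11) -> (11/5): both odd, 5 mod 4 = 1, 11 mod 4 = 3, so the flip contributes +1; sign now -1
(11/5): 11 mod 5 = 1, so (11/5) = (1/5)
reached (1/5) = 1, so the symbol is -1

-1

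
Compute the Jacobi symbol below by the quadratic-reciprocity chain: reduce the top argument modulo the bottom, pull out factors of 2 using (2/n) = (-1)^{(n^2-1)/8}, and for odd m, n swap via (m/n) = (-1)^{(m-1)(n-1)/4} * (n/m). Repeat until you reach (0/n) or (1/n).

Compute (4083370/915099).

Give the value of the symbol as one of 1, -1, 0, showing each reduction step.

-1

(4083370/915099): 4083370 mod 915099 = 422974, so (4083370/915099) = (422974/915099)
factor out 2^1: 422974 = 2^1·211487; with 915099 mod 8 = 3, (2/915099) = -1; sign now -1; continue with (211487/915099)
flip (211487/915099) -> (915099/211487): both odd, 211487 mod 4 = 3, 915099 mod 4 = 3, so the flip contributes -1; sign now +1
(915099/211487): 915099 mod 211487 = 69151, so (915099/211487) = (69151/211487)
flip (69151/211487) -> (211487/69151): both odd, 69151 mod 4 = 3, 211487 mod 4 = 3, so the flip contributes -1; sign now -1
(211487/69151): 211487 mod 69151 = 4034, so (211487/69151) = (4034/69151)
factor out 2^1: 4034 = 2^1·2017; with 69151 mod 8 = 7, (2/69151) = +1; sign now -1; continue with (2017/69151)
flip (2017/69151) -> (69151/2017): both odd, 2017 mod 4 = 1, 69151 mod 4 = 3, so the flip contributes +1; sign now -1
(69151/2017): 69151 mod 2017 = 573, so (69151/2017) = (573/2017)
flip (573/2017) -> (2017/573): both odd, 573 mod 4 = 1, 2017 mod 4 = 1, so the flip contributes +1; sign now -1
(2017/573): 2017 mod 573 = 298, so (2017/573) = (298/573)
factor out 2^1: 298 = 2^1·149; with 573 mod 8 = 5, (2/573) = -1; sign now +1; continue with (149/573)
flip (149/573) -> (573/149): both odd, 149 mod 4 = 1, 573 mod 4 = 1, so the flip contributes +1; sign now +1
(573/149): 573 mod 149 = 126, so (573/149) = (126/149)
factor out 2^1: 126 = 2^1·63; with 149 mod 8 = 5, (2/149) = -1; sign now -1; continue with (63/149)
flip (63/149) -> (149/63): both odd, 63 mod 4 = 3, 149 mod 4 = 1, so the flip contributes +1; sign now -1
(149/63): 149 mod 63 = 23, so (149/63) = (23/63)
flip (23/63) -> (63/23): both odd, 23 mod 4 = 3, 63 mod 4 = 3, so the flip contributes -1; sign now +1
(63/23): 63 mod 23 = 17, so (63/23) = (17/23)
flip (17/23) -> (23/17): both odd, 17 mod 4 = 1, 23 mod 4 = 3, so the flip contributes +1; sign now +1
(23/17): 23 mod 17 = 6, so (23/17) = (6/17)
factor out 2^1: 6 = 2^1·3; with 17 mod 8 = 1, (2/17) = +1; sign now +1; continue with (3/17)
flip (3/17) -> (17/3): both odd, 3 mod 4 = 3, 17 mod 4 = 1, so the flip contributes +1; sign now +1
(17/3): 17 mod 3 = 2, so (17/3) = (2/3)
factor out 2^1: 2 = 2^1·1; with 3 mod 8 = 3, (2/3) = -1; sign now -1; continue with (1/3)
reached (1/3) = 1, so the symbol is -1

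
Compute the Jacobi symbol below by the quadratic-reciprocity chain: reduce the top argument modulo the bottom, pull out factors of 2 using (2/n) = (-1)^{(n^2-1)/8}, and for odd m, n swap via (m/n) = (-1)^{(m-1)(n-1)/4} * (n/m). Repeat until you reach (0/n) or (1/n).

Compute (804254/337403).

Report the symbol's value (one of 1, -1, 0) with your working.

0

(804254/337403): 804254 mod 337403 = 129448, so (804254/337403) = (129448/337403)
factor out 2^3: 129448 = 2^3·16181; with 337403 mod 8 = 3, (2/337403) = -1; sign now -1; continue with (16181/337403)
flip (16181/337403) -> (337403/16181): both odd, 16181 mod 4 = 1, 337403 mod 4 = 3, so the flip contributes +1; sign now -1
(337403/16181): 337403 mod 16181 = 13783, so (337403/16181) = (13783/16181)
flip (13783/16181) -> (16181/13783): both odd, 13783 mod 4 = 3, 16181 mod 4 = 1, so the flip contributes +1; sign now -1
(16181/13783): 16181 mod 13783 = 2398, so (16181/13783) = (2398/13783)
factor out 2^1: 2398 = 2^1·1199; with 13783 mod 8 = 7, (2/13783) = +1; sign now -1; continue with (1199/13783)
flip (1199/13783) -> (13783/1199): both odd, 1199 mod 4 = 3, 13783 mod 4 = 3, so the flip contributes -1; sign now +1
(13783/1199): 13783 mod 1199 = 594, so (13783/1199) = (594/1199)
factor out 2^1: 594 = 2^1·297; with 1199 mod 8 = 7, (2/1199) = +1; sign now +1; continue with (297/1199)
flip (297/1199) -> (1199/297): both odd, 297 mod 4 = 1, 1199 mod 4 = 3, so the flip contributes +1; sign now +1
(1199/297): 1199 mod 297 = 11, so (1199/297) = (11/297)
flip (11/297) -> (297/11): both odd, 11 mod 4 = 3, 297 mod 4 = 1, so the flip contributes +1; sign now +1
(297/11): 297 mod 11 = 0, so (297/11) = (0/11)
reached (0/11); gcd(a, n) > 1, so (0/11) = 0 and the symbol is 0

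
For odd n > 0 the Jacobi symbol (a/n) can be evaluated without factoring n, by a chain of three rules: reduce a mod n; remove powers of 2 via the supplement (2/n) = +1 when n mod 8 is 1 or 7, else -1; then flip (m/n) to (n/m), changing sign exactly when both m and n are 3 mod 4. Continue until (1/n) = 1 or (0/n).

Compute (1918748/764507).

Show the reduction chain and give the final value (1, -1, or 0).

-1

(1918748/764507) = (389734/764507)   [reduce mod 764507]
389734 = 2^1·194867; (2/764507) = -1 since 764507 mod 8 = 3, so (389734/764507) = (-1)^1·(194867/764507); sign now -1
reciprocity: (194867/764507) = -1·(764507/194867) since 194867 mod 4 = 3, 764507 mod 4 = 3; sign now +1
(764507/194867) = (179906/194867)   [reduce mod 194867]
179906 = 2^1·89953; (2/194867) = -1 since 194867 mod 8 = 3, so (179906/194867) = (-1)^1·(89953/194867); sign now -1
reciprocity: (89953/194867) = +1·(194867/89953) since 89953 mod 4 = 1, 194867 mod 4 = 3; sign now -1
(194867/89953) = (14961/89953)   [reduce mod 89953]
reciprocity: (14961/89953) = +1·(89953/14961) since 14961 mod 4 = 1, 89953 mod 4 = 1; sign now -1
(89953/14961) = (187/14961)   [reduce mod 14961]
reciprocity: (187/14961) = +1·(14961/187) since 187 mod 4 = 3, 14961 mod 4 = 1; sign now -1
(14961/187) = (1/187)   [reduce mod 187]
(1/187) = 1; final value = sign = -1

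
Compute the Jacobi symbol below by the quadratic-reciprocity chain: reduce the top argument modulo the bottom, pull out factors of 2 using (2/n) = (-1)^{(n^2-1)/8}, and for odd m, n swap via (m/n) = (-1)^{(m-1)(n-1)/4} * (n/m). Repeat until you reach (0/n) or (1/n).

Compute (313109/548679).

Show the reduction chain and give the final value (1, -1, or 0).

1

flip (313109/548679) -> (548679/313109): both odd, 313109 mod 4 = 1, 548679 mod 4 = 3, so the flip contributes +1; sign now +1
(548679/313109): 548679 mod 313109 = 235570, so (548679/313109) = (235570/313109)
factor out 2^1: 235570 = 2^1·117785; with 313109 mod 8 = 5, (2/313109) = -1; sign now -1; continue with (117785/313109)
flip (117785/313109) -> (313109/117785): both odd, 117785 mod 4 = 1, 313109 mod 4 = 1, so the flip contributes +1; sign now -1
(313109/117785): 313109 mod 117785 = 77539, so (313109/117785) = (77539/117785)
flip (77539/117785) -> (117785/77539): both odd, 77539 mod 4 = 3, 117785 mod 4 = 1, so the flip contributes +1; sign now -1
(117785/77539): 117785 mod 77539 = 40246, so (117785/77539) = (40246/77539)
factor out 2^1: 40246 = 2^1·20123; with 77539 mod 8 = 3, (2/77539) = -1; sign now +1; continue with (20123/77539)
flip (20123/77539) -> (77539/20123): both odd, 20123 mod 4 = 3, 77539 mod 4 = 3, so the flip contributes -1; sign now -1
(77539/20123): 77539 mod 20123 = 17170, so (77539/20123) = (17170/20123)
factor out 2^1: 17170 = 2^1·8585; with 20123 mod 8 = 3, (2/20123) = -1; sign now +1; continue with (8585/20123)
flip (8585/20123) -> (20123/8585): both odd, 8585 mod 4 = 1, 20123 mod 4 = 3, so the flip contributes +1; sign now +1
(20123/8585): 20123 mod 8585 = 2953, so (20123/8585) = (2953/8585)
flip (2953/8585) -> (8585/2953): both odd, 2953 mod 4 = 1, 8585 mod 4 = 1, so the flip contributes +1; sign now +1
(8585/2953): 8585 mod 2953 = 2679, so (8585/2953) = (2679/2953)
flip (2679/2953) -> (2953/2679): both odd, 2679 mod 4 = 3, 2953 mod 4 = 1, so the flip contributes +1; sign now +1
(2953/2679): 2953 mod 2679 = 274, so (2953/2679) = (274/2679)
factor out 2^1: 274 = 2^1·137; with 2679 mod 8 = 7, (2/2679) = +1; sign now +1; continue with (137/2679)
flip (137/2679) -> (2679/137): both odd, 137 mod 4 = 1, 2679 mod 4 = 3, so the flip contributes +1; sign now +1
(2679/137): 2679 mod 137 = 76, so (2679/137) = (76/137)
factor out 2^2: 76 = 2^2·19; with 137 mod 8 = 1, (2/137) = +1; sign now +1; continue with (19/137)
flip (19/137) -> (137/19): both odd, 19 mod 4 = 3, 137 mod 4 = 1, so the flip contributes +1; sign now +1
(137/19): 137 mod 19 = 4, so (137/19) = (4/19)
factor out 2^2: 4 = 2^2·1; with 19 mod 8 = 3, (2/19) = -1; sign now +1; continue with (1/19)
reached (1/19) = 1, so the symbol is +1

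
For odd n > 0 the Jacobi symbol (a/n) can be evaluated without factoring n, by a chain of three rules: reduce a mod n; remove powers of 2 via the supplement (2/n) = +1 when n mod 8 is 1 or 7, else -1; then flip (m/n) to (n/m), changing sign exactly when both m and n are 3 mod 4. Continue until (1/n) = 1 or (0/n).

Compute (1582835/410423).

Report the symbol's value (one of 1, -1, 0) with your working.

1

(1582835/410423): 1582835 mod 410423 = 351566, so (1582835/410423) = (351566/410423)
factor out 2^1: 351566 = 2^1·175783; with 410423 mod 8 = 7, (2/410423) = +1; sign now +1; continue with (175783/410423)
flip (175783/410423) -> (410423/175783): both odd, 175783 mod 4 = 3, 410423 mod 4 = 3, so the flip contributes -1; sign now -1
(410423/175783): 410423 mod 175783 = 58857, so (410423/175783) = (58857/175783)
flip (58857/175783) -> (175783/58857): both odd, 58857 mod 4 = 1, 175783 mod 4 = 3, so the flip contributes +1; sign now -1
(175783/58857): 175783 mod 58857 = 58069, so (175783/58857) = (58069/58857)
flip (58069/58857) -> (58857/58069): both odd, 58069 mod 4 = 1, 58857 mod 4 = 1, so the flip contributes +1; sign now -1
(58857/58069): 58857 mod 58069 = 788, so (58857/58069) = (788/58069)
factor out 2^2: 788 = 2^2·197; with 58069 mod 8 = 5, (2/58069) = -1; sign now -1; continue with (197/58069)
flip (197/58069) -> (58069/197): both odd, 197 mod 4 = 1, 58069 mod 4 = 1, so the flip contributes +1; sign now -1
(58069/197): 58069 mod 197 = 151, so (58069/197) = (151/197)
flip (151/197) -> (197/151): both odd, 151 mod 4 = 3, 197 mod 4 = 1, so the flip contributes +1; sign now -1
(197/151): 197 mod 151 = 46, so (197/151) = (46/151)
factor out 2^1: 46 = 2^1·23; with 151 mod 8 = 7, (2/151) = +1; sign now -1; continue with (23/151)
flip (23/151) -> (151/23): both odd, 23 mod 4 = 3, 151 mod 4 = 3, so the flip contributes -1; sign now +1
(151/23): 151 mod 23 = 13, so (151/23) = (13/23)
flip (13/23) -> (23/13): both odd, 13 mod 4 = 1, 23 mod 4 = 3, so the flip contributes +1; sign now +1
(23/13): 23 mod 13 = 10, so (23/13) = (10/13)
factor out 2^1: 10 = 2^1·5; with 13 mod 8 = 5, (2/13) = -1; sign now -1; continue with (5/13)
flip (5/13) -> (13/5): both odd, 5 mod 4 = 1, 13 mod 4 = 1, so the flip contributes +1; sign now -1
(13/5): 13 mod 5 = 3, so (13/5) = (3/5)
flip (3/5) -> (5/3): both odd, 3 mod 4 = 3, 5 mod 4 = 1, so the flip contributes +1; sign now -1
(5/3): 5 mod 3 = 2, so (5/3) = (2/3)
factor out 2^1: 2 = 2^1·1; with 3 mod 8 = 3, (2/3) = -1; sign now +1; continue with (1/3)
reached (1/3) = 1, so the symbol is +1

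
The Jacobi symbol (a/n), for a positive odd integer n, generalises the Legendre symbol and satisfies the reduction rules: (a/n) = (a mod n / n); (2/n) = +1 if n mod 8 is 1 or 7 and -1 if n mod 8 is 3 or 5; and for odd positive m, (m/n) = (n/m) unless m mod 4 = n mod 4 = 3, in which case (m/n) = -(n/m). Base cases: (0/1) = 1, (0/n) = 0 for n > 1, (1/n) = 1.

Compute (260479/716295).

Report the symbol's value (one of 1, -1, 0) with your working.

-1

flip (260479/716295) -> (716295/260479): both odd, 260479 mod 4 = 3, 716295 mod 4 = 3, so the flip contributes -1; sign now -1
(716295/260479): 716295 mod 260479 = 195337, so (716295/260479) = (195337/260479)
flip (195337/260479) -> (260479/195337): both odd, 195337 mod 4 = 1, 260479 mod 4 = 3, so the flip contributes +1; sign now -1
(260479/195337): 260479 mod 195337 = 65142, so (260479/195337) = (65142/195337)
factor out 2^1: 65142 = 2^1·32571; with 195337 mod 8 = 1, (2/195337) = +1; sign now -1; continue with (32571/195337)
flip (32571/195337) -> (195337/32571): both odd, 32571 mod 4 = 3, 195337 mod 4 = 1, so the flip contributes +1; sign now -1
(195337/32571): 195337 mod 32571 = 32482, so (195337/32571) = (32482/32571)
factor out 2^1: 32482 = 2^1·16241; with 32571 mod 8 = 3, (2/32571) = -1; sign now +1; continue with (16241/32571)
flip (16241/32571) -> (32571/16241): both odd, 16241 mod 4 = 1, 32571 mod 4 = 3, so the flip contributes +1; sign now +1
(32571/16241): 32571 mod 16241 = 89, so (32571/16241) = (89/16241)
flip (89/16241) -> (16241/89): both odd, 89 mod 4 = 1, 16241 mod 4 = 1, so the flip contributes +1; sign now +1
(16241/89): 16241 mod 89 = 43, so (16241/89) = (43/89)
flip (43/89) -> (89/43): both odd, 43 mod 4 = 3, 89 mod 4 = 1, so the flip contributes +1; sign now +1
(89/43): 89 mod 43 = 3, so (89/43) = (3/43)
flip (3/43) -> (43/3): both odd, 3 mod 4 = 3, 43 mod 4 = 3, so the flip contributes -1; sign now -1
(43/3): 43 mod 3 = 1, so (43/3) = (1/3)
reached (1/3) = 1, so the symbol is -1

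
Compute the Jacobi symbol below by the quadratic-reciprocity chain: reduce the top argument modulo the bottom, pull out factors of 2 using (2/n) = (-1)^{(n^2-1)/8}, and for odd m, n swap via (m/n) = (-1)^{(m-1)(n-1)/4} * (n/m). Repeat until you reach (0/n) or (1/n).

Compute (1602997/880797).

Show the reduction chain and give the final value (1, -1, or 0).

(1602997/880797): 1602997 mod 880797 = 722200, so (1602997/880797) = (722200/880797)
factor out 2^3: 722200 = 2^3·90275; with 880797 mod 8 = 5, (2/880797) = -1; sign now -1; continue with (90275/880797)
flip (90275/880797) -> (880797/90275): both odd, 90275 mod 4 = 3, 880797 mod 4 = 1, so the flip contributes +1; sign now -1
(880797/90275): 880797 mod 90275 = 68322, so (880797/90275) = (68322/90275)
factor out 2^1: 68322 = 2^1·34161; with 90275 mod 8 = 3, (2/90275) = -1; sign now +1; continue with (34161/90275)
flip (34161/90275) -> (90275/34161): both odd, 34161 mod 4 = 1, 90275 mod 4 = 3, so the flip contributes +1; sign now +1
(90275/34161): 90275 mod 34161 = 21953, so (90275/34161) = (21953/34161)
flip (21953/34161) -> (34161/21953): both odd, 21953 mod 4 = 1, 34161 mod 4 = 1, so the flip contributes +1; sign now +1
(34161/21953): 34161 mod 21953 = 12208, so (34161/21953) = (12208/21953)
factor out 2^4: 12208 = 2^4·763; with 21953 mod 8 = 1, (2/21953) = +1; sign now +1; continue with (763/21953)
flip (763/21953) -> (21953/763): both odd, 763 mod 4 = 3, 21953 mod 4 = 1, so the flip contributes +1; sign now +1
(21953/763): 21953 mod 763 = 589, so (21953/763) = (589/763)
flip (589/763) -> (763/589): both odd, 589 mod 4 = 1, 763 mod 4 = 3, so the flip contributes +1; sign now +1
(763/589): 763 mod 589 = 174, so (763/589) = (174/589)
factor out 2^1: 174 = 2^1·87; with 589 mod 8 = 5, (2/589) = -1; sign now -1; continue with (87/589)
flip (87/589) -> (589/87): both odd, 87 mod 4 = 3, 589 mod 4 = 1, so the flip contributes +1; sign now -1
(589/87): 589 mod 87 = 67, so (589/87) = (67/87)
flip (67/87) -> (87/67): both odd, 67 mod 4 = 3, 87 mod 4 = 3, so the flip contributes -1; sign now +1
(87/67): 87 mod 67 = 20, so (87/67) = (20/67)
factor out 2^2: 20 = 2^2·5; with 67 mod 8 = 3, (2/67) = -1; sign now +1; continue with (5/67)
flip (5/67) -> (67/5): both odd, 5 mod 4 = 1, 67 mod 4 = 3, so the flip contributes +1; sign now +1
(67/5): 67 mod 5 = 2, so (67/5) = (2/5)
factor out 2^1: 2 = 2^1·1; with 5 mod 8 = 5, (2/5) = -1; sign now -1; continue with (1/5)
reached (1/5) = 1, so the symbol is -1

-1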